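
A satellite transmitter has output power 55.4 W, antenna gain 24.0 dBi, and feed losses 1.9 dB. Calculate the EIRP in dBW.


Pt = 55.4 W = 17.4351 dBW
EIRP = Pt_dBW + Gt - losses = 17.4351 + 24.0 - 1.9 = 39.5351 dBW

39.5351 dBW


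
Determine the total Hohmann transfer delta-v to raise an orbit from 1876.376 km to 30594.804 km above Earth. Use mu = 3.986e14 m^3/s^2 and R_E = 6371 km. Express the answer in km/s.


r1 = 8247.3760 km = 8.247376e+06 m
r2 = 36965.8040 km = 3.6965804e+07 m
dv1 = sqrt(mu/r1)*(sqrt(2*r2/(r1+r2)) - 1) = 1937.8110 m/s
dv2 = sqrt(mu/r2)*(1 - sqrt(2*r1/(r1+r2))) = 1300.3448 m/s
total dv = |dv1| + |dv2| = 1937.8110 + 1300.3448 = 3238.1558 m/s = 3.2382 km/s

3.2382 km/s


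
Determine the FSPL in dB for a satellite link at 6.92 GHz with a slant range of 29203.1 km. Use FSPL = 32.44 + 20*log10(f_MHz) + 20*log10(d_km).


f = 6.92 GHz = 6920.0000 MHz
d = 29203.1 km
FSPL = 32.44 + 20*log10(6920.0000) + 20*log10(29203.1)
FSPL = 32.44 + 76.8021 + 89.3086
FSPL = 198.5507 dB

198.5507 dB


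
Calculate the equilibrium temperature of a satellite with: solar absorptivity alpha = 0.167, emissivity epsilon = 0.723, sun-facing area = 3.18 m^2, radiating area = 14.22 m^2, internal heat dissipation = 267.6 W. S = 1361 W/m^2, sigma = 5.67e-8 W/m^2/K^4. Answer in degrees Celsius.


Numerator = alpha*S*A_sun + Q_int = 0.167*1361*3.18 + 267.6 = 990.3727 W
Denominator = eps*sigma*A_rad = 0.723*5.67e-8*14.22 = 5.829361e-07 W/K^4
T^4 = 1.6989386e+09 K^4
T = 203.0226 K = -70.1274 C

-70.1274 degrees Celsius


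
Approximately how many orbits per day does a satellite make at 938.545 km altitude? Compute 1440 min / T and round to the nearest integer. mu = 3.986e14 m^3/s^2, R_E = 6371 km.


r = 7.309545e+06 m
T = 2*pi*sqrt(r^3/mu) = 6219.3749 s = 103.6562 min
revs/day = 1440 / 103.6562 = 13.8921
Rounded: 14 revolutions per day

14 revolutions per day


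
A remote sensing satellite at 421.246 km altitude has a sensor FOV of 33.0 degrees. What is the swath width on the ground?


FOV = 33.0 deg = 0.5759587 rad
swath = 2 * alt * tan(FOV/2) = 2 * 421.246 * tan(0.2879793)
swath = 2 * 421.246 * 0.2962135
swath = 249.5575 km

249.5575 km


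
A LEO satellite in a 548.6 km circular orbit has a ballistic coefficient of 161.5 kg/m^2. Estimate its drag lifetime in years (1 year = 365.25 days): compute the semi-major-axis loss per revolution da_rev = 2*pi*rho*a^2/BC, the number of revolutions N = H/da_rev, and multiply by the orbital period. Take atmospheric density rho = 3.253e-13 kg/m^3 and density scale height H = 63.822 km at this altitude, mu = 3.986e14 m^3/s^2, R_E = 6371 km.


a = R_E + alt = 6919.6000 km = 6.9196e+06 m
da_rev = 2*pi*rho*a^2/BC = 2*pi*3.253e-13*(6.9196e+06)^2/161.5 = 0.605973155 m per revolution
N = H/da_rev = 63822.0000 m / 0.605973155 m = 105321.4973 revolutions
P = 2*pi*sqrt(a^3/mu) = 5728.3917 s
lifetime = N*P = 105321.4973 * 5728.3917 = 6.0332279e+08 s = 6982.9027 days
years = 6982.9027 / 365.25 = 19.1181 years

19.1181 years


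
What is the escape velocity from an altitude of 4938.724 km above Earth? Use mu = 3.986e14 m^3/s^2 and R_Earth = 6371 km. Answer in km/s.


r = 6371.0 + 4938.724 = 11309.7240 km = 1.1309724e+07 m
v_esc = sqrt(2*mu/r) = sqrt(2*3.986e14 / 1.1309724e+07)
v_esc = 8395.7141 m/s = 8.3957 km/s

8.3957 km/s


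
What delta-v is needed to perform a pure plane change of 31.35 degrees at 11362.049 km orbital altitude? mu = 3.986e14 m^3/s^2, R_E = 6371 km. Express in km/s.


r = 17733.0490 km = 1.7733049e+07 m
V = sqrt(mu/r) = 4741.0763 m/s
di = 31.35 deg = 0.5471607 rad
dV = 2*V*sin(di/2) = 2*4741.0763*sin(0.2735804)
dV = 2561.8914 m/s = 2.5619 km/s

2.5619 km/s


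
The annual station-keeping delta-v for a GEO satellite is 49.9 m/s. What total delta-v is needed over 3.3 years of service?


dV = rate * years = 49.9 * 3.3
dV = 164.6700 m/s

164.6700 m/s


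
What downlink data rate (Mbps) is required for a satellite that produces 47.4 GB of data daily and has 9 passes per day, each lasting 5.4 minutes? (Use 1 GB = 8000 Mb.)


total contact time = 9 * 5.4 * 60 = 2916.0000 s
data = 47.4 GB = 379200.0000 Mb
rate = 379200.0000 / 2916.0000 = 130.0412 Mbps

130.0412 Mbps


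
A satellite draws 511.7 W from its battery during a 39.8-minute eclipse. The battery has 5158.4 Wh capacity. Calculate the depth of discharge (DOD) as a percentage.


E_used = P * t / 60 = 511.7 * 39.8 / 60 = 339.4277 Wh
DOD = E_used / E_total * 100 = 339.4277 / 5158.4 * 100
DOD = 6.5801 %

6.5801 %


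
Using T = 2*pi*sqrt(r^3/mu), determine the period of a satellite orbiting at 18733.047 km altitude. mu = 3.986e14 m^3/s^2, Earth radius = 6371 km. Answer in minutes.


r = 25104.0470 km = 2.5104047e+07 m
T = 2*pi*sqrt(r^3/mu) = 2*pi*sqrt(1.5820901e+22 / 3.986e14)
T = 39584.6519 s = 659.7442 min

659.7442 minutes


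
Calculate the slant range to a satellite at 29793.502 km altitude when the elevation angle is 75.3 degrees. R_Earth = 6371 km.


h = 29793.502 km, el = 75.3 deg
d = -R_E*sin(el) + sqrt((R_E*sin(el))^2 + 2*R_E*h + h^2)
d = -6371.0000*sin(1.3142) + sqrt((6371.0000*0.9672678)^2 + 2*6371.0000*29793.502 + 29793.502^2)
d = 29965.8849 km

29965.8849 km


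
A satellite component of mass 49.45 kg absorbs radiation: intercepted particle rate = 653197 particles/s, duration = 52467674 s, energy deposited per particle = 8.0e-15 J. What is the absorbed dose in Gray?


Total energy deposited = rate * time * E_per
  = 653197 * 52467674 * 8.0e-15 = 0.2741738 J
Dose = E_total / mass = 0.2741738 / 49.45
Dose = 0.005544465 Gy

0.0055 Gy


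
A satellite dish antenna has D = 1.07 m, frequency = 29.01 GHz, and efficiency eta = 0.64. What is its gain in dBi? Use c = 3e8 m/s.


lambda = c/f = 3e8 / 2.901e+10 = 0.01034126 m
G = eta*(pi*D/lambda)^2 = 0.64*(pi*1.07/0.01034126)^2
G = 67623.9014 (linear)
G = 10*log10(67623.9014) = 48.3010 dBi

48.3010 dBi


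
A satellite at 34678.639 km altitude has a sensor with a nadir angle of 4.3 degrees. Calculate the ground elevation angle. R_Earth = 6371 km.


r = R_E + alt = 41049.6390 km
Law of sines in the satellite / Earth-center / ground-point triangle:
  sin(nadir)/R_E = sin(90 + el)/r  =>  cos(el) = (r/R_E)*sin(nadir)
cos(el) = (41049.6390 / 6371.0000) * sin(4.3 deg) = 0.4831031
el = arccos(0.4831031) = 61.1117 deg
(Earth-central angle = 90 - nadir - el = 24.5883 deg)

61.1117 degrees


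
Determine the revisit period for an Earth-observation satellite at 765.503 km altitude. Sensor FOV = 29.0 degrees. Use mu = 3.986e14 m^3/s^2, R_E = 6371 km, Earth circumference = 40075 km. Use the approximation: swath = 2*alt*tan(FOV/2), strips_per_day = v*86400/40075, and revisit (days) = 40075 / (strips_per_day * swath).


swath = 2*765.503*tan(0.2530727) = 395.9451 km
v = sqrt(mu/r) = 7473.5324 m/s = 7.4735 km/s
strips/day = v*86400/40075 = 7.4735*86400/40075 = 16.1126
coverage/day = strips * swath = 16.1126 * 395.9451 = 6379.7120 km
revisit = 40075 / 6379.7120 = 6.2816 days

6.2816 days


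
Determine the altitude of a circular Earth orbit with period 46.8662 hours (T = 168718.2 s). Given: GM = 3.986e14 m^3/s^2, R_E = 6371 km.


T = 168718.2 s
r = (mu*T^2/(4*pi^2))^(1/3) = (3.986e14 * 168718.2^2 / (4*pi^2))^(1/3)
r = 6.5993396e+07 m = 65993.3956 km
alt = r - R_E = 65993.3956 - 6371 = 59622.3956 km

59622.3956 km


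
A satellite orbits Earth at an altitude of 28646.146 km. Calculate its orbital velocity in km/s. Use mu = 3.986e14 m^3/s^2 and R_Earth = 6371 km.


r = R_E + alt = 6371.0 + 28646.146 = 35017.1460 km = 3.5017146e+07 m
v = sqrt(mu/r) = sqrt(3.986e14 / 3.5017146e+07) = 3373.8694 m/s = 3.3739 km/s

3.3739 km/s


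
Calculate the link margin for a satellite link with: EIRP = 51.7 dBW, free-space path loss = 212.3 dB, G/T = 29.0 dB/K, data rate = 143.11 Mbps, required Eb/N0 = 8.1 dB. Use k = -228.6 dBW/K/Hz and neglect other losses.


C/N0 = EIRP - FSPL + G/T - k = 51.7 - 212.3 + 29.0 - (-228.6)
C/N0 = 97.0000 dB-Hz
R_b = 143.11 Mbps = 1.4311e+08 bps -> 10*log10(R_b) = 81.5567 dB-Hz
Eb/N0 = C/N0 - 10*log10(R_b) = 97.0000 - 81.5567 = 15.4433 dB
Margin = Eb/N0 - Eb/N0_req = 15.4433 - 8.1 = 7.3433 dB (link closes)

7.3433 dB


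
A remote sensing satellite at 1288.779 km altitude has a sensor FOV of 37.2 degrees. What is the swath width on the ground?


FOV = 37.2 deg = 0.6492625 rad
swath = 2 * alt * tan(FOV/2) = 2 * 1288.779 * tan(0.3246312)
swath = 2 * 1288.779 * 0.3365372
swath = 867.4441 km

867.4441 km


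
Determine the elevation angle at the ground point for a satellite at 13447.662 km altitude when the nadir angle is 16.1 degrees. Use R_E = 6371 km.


r = R_E + alt = 19818.6620 km
Law of sines in the satellite / Earth-center / ground-point triangle:
  sin(nadir)/R_E = sin(90 + el)/r  =>  cos(el) = (r/R_E)*sin(nadir)
cos(el) = (19818.6620 / 6371.0000) * sin(16.1 deg) = 0.8626598
el = arccos(0.8626598) = 30.3835 deg
(Earth-central angle = 90 - nadir - el = 43.5165 deg)

30.3835 degrees


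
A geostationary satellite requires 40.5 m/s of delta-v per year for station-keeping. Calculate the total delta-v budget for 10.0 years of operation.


dV = rate * years = 40.5 * 10.0
dV = 405.0000 m/s

405.0000 m/s


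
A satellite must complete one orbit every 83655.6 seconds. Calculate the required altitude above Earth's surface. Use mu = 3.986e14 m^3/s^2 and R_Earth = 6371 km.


T = 83655.6 s
r = (mu*T^2/(4*pi^2))^(1/3) = (3.986e14 * 83655.6^2 / (4*pi^2))^(1/3)
r = 4.1341783e+07 m = 41341.7825 km
alt = r - R_E = 41341.7825 - 6371 = 34970.7825 km

34970.7825 km


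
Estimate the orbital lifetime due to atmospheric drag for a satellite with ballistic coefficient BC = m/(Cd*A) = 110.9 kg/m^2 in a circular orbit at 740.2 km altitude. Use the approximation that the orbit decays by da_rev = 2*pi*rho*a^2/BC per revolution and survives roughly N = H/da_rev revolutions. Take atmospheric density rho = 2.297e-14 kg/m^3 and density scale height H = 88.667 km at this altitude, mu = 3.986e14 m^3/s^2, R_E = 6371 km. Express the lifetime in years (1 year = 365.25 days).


a = R_E + alt = 7111.2000 km = 7.1112e+06 m
da_rev = 2*pi*rho*a^2/BC = 2*pi*2.297e-14*(7.1112e+06)^2/110.9 = 0.0658104869 m per revolution
N = H/da_rev = 88667.0000 m / 0.0658104869 m = 1.3473081e+06 revolutions
P = 2*pi*sqrt(a^3/mu) = 5967.9553 s
lifetime = N*P = 1.3473081e+06 * 5967.9553 = 8.0406743e+09 s = 93063.3602 days
years = 93063.3602 / 365.25 = 254.7936 years

254.7936 years


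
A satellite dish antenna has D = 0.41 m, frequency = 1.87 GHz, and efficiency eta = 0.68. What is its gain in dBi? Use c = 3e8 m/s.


lambda = c/f = 3e8 / 1.87e+09 = 0.1604278 m
G = eta*(pi*D/lambda)^2 = 0.68*(pi*0.41/0.1604278)^2
G = 43.8346 (linear)
G = 10*log10(43.8346) = 16.4182 dBi

16.4182 dBi


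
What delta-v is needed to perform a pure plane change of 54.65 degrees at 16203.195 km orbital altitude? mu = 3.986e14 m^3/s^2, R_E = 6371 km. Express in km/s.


r = 22574.1950 km = 2.2574195e+07 m
V = sqrt(mu/r) = 4202.0625 m/s
di = 54.65 deg = 0.9538224 rad
dV = 2*V*sin(di/2) = 2*4202.0625*sin(0.4769112)
dV = 3857.8064 m/s = 3.8578 km/s

3.8578 km/s


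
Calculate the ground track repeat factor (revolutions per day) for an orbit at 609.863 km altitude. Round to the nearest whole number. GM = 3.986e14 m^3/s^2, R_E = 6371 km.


r = 6.980863e+06 m
T = 2*pi*sqrt(r^3/mu) = 5804.6347 s = 96.7439 min
revs/day = 1440 / 96.7439 = 14.8847
Rounded: 15 revolutions per day

15 revolutions per day


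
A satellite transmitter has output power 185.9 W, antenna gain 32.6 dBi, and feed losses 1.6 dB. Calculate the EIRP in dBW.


Pt = 185.9 W = 22.6928 dBW
EIRP = Pt_dBW + Gt - losses = 22.6928 + 32.6 - 1.6 = 53.6928 dBW

53.6928 dBW


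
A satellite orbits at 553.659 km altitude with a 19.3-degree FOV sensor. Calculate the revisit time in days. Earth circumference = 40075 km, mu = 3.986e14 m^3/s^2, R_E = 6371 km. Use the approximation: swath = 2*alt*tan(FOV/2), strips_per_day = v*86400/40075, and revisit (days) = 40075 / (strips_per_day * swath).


swath = 2*553.659*tan(0.1684243) = 188.2829 km
v = sqrt(mu/r) = 7586.9889 m/s = 7.5870 km/s
strips/day = v*86400/40075 = 7.5870*86400/40075 = 16.3572
coverage/day = strips * swath = 16.3572 * 188.2829 = 3079.7865 km
revisit = 40075 / 3079.7865 = 13.0123 days

13.0123 days


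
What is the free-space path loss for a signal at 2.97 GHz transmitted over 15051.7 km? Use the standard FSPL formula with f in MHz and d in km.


f = 2.97 GHz = 2970.0000 MHz
d = 15051.7 km
FSPL = 32.44 + 20*log10(2970.0000) + 20*log10(15051.7)
FSPL = 32.44 + 69.4551 + 83.5517
FSPL = 185.4468 dB

185.4468 dB


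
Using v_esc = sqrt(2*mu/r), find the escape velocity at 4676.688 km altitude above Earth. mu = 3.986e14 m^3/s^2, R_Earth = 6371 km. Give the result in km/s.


r = 6371.0 + 4676.688 = 11047.6880 km = 1.1047688e+07 m
v_esc = sqrt(2*mu/r) = sqrt(2*3.986e14 / 1.1047688e+07)
v_esc = 8494.6980 m/s = 8.4947 km/s

8.4947 km/s


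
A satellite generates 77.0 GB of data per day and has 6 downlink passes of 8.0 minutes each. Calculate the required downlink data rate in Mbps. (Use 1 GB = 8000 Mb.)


total contact time = 6 * 8.0 * 60 = 2880.0000 s
data = 77.0 GB = 616000.0000 Mb
rate = 616000.0000 / 2880.0000 = 213.8889 Mbps

213.8889 Mbps


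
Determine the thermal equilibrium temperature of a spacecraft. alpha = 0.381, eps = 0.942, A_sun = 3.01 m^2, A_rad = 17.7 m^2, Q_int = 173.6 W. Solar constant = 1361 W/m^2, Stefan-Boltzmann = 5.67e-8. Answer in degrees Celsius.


Numerator = alpha*S*A_sun + Q_int = 0.381*1361*3.01 + 173.6 = 1734.4084 W
Denominator = eps*sigma*A_rad = 0.942*5.67e-8*17.7 = 9.4538178e-07 W/K^4
T^4 = 1.8346116e+09 K^4
T = 206.9598 K = -66.1902 C

-66.1902 degrees Celsius


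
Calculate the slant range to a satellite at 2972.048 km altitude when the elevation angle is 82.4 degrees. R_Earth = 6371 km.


h = 2972.048 km, el = 82.4 deg
d = -R_E*sin(el) + sqrt((R_E*sin(el))^2 + 2*R_E*h + h^2)
d = -6371.0000*sin(1.4382) + sqrt((6371.0000*0.9912155)^2 + 2*6371.0000*2972.048 + 2972.048^2)
d = 2989.9409 km

2989.9409 km


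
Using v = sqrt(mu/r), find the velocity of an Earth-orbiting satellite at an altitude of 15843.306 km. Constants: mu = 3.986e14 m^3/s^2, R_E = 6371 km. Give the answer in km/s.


r = R_E + alt = 6371.0 + 15843.306 = 22214.3060 km = 2.2214306e+07 m
v = sqrt(mu/r) = sqrt(3.986e14 / 2.2214306e+07) = 4235.9641 m/s = 4.2360 km/s

4.2360 km/s


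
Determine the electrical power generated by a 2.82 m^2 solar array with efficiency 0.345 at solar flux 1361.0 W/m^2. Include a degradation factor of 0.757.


P = area * eta * S * degradation
P = 2.82 * 0.345 * 1361.0 * 0.757
P = 1002.3565 W

1002.3565 W


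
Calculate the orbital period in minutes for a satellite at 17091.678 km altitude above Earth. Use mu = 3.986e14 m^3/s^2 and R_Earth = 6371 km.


r = 23462.6780 km = 2.3462678e+07 m
T = 2*pi*sqrt(r^3/mu) = 2*pi*sqrt(1.291614e+22 / 3.986e14)
T = 35766.5946 s = 596.1099 min

596.1099 minutes


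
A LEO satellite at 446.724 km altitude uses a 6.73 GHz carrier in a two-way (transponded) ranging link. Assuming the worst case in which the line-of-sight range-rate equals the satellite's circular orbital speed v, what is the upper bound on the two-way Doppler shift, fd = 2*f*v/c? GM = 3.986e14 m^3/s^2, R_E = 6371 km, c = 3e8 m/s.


r = 6.817724e+06 m
v = sqrt(mu/r) = 7646.2578 m/s (worst-case radial velocity)
f = 6.73 GHz = 6.73e+09 Hz
fd = 2*f*v/c = 2*6.73e+09*7646.2578/3.0e+08
fd = 343062.1021 Hz

343062.1021 Hz


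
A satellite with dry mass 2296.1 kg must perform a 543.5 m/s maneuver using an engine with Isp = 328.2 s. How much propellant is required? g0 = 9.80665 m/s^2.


ve = Isp * g0 = 328.2 * 9.80665 = 3218.542530 m/s
mass ratio = exp(dv/ve) = exp(543.5/3218.542530) = 1.18396059
m_prop = m_dry * (mr - 1) = 2296.1 * (1.18396059 - 1)
m_prop = 422.3919 kg

422.3919 kg


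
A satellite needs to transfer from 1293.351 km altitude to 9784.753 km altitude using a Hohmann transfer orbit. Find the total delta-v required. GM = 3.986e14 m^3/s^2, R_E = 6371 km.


r1 = 7664.3510 km = 7.664351e+06 m
r2 = 16155.7530 km = 1.6155753e+07 m
dv1 = sqrt(mu/r1)*(sqrt(2*r2/(r1+r2)) - 1) = 1187.6075 m/s
dv2 = sqrt(mu/r2)*(1 - sqrt(2*r1/(r1+r2))) = 982.5137 m/s
total dv = |dv1| + |dv2| = 1187.6075 + 982.5137 = 2170.1211 m/s = 2.1701 km/s

2.1701 km/s


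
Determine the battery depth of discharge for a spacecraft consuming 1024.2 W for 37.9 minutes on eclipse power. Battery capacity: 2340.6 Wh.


E_used = P * t / 60 = 1024.2 * 37.9 / 60 = 646.9530 Wh
DOD = E_used / E_total * 100 = 646.9530 / 2340.6 * 100
DOD = 27.6405 %

27.6405 %


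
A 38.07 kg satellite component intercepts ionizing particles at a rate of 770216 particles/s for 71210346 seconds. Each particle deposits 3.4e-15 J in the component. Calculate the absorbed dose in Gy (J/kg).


Total energy deposited = rate * time * E_per
  = 770216 * 71210346 * 3.4e-15 = 0.186481 J
Dose = E_total / mass = 0.186481 / 38.07
Dose = 0.004898371 Gy

0.0049 Gy


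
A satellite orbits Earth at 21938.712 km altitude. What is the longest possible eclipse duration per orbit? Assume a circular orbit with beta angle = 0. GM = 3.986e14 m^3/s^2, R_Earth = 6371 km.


r = 28309.7120 km
T = 790.0656 min
Eclipse fraction = arcsin(R_E/r)/pi = arcsin(6371.0000/28309.7120)/pi
= arcsin(0.2250464)/pi = 0.07225338
Eclipse duration = 0.07225338 * 790.0656 = 57.0849 min

57.0849 minutes


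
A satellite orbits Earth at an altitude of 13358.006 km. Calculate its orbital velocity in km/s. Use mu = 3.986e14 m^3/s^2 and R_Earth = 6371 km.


r = R_E + alt = 6371.0 + 13358.006 = 19729.0060 km = 1.9729006e+07 m
v = sqrt(mu/r) = sqrt(3.986e14 / 1.9729006e+07) = 4494.8587 m/s = 4.4949 km/s

4.4949 km/s


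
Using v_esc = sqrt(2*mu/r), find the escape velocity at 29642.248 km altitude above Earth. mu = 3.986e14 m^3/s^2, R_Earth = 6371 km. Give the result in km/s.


r = 6371.0 + 29642.248 = 36013.2480 km = 3.6013248e+07 m
v_esc = sqrt(2*mu/r) = sqrt(2*3.986e14 / 3.6013248e+07)
v_esc = 4704.9228 m/s = 4.7049 km/s

4.7049 km/s


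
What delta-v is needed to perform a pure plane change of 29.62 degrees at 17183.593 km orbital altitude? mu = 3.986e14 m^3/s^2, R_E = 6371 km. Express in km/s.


r = 23554.5930 km = 2.3554593e+07 m
V = sqrt(mu/r) = 4113.6832 m/s
di = 29.62 deg = 0.5169665 rad
dV = 2*V*sin(di/2) = 2*4113.6832*sin(0.2584833)
dV = 2103.0341 m/s = 2.1030 km/s

2.1030 km/s


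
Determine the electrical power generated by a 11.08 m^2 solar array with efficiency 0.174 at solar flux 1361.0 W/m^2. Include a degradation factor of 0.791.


P = area * eta * S * degradation
P = 11.08 * 0.174 * 1361.0 * 0.791
P = 2075.5042 W

2075.5042 W


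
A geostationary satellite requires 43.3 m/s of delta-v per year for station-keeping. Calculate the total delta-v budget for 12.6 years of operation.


dV = rate * years = 43.3 * 12.6
dV = 545.5800 m/s

545.5800 m/s


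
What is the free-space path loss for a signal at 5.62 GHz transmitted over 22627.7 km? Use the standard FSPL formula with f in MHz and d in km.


f = 5.62 GHz = 5620.0000 MHz
d = 22627.7 km
FSPL = 32.44 + 20*log10(5620.0000) + 20*log10(22627.7)
FSPL = 32.44 + 74.9947 + 87.0928
FSPL = 194.5275 dB

194.5275 dB


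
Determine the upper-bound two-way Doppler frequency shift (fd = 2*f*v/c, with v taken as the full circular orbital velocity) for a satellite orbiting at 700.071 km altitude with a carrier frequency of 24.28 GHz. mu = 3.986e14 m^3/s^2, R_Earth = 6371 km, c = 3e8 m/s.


r = 7.071071e+06 m
v = sqrt(mu/r) = 7508.0308 m/s (worst-case radial velocity)
f = 24.28 GHz = 2.428e+10 Hz
fd = 2*f*v/c = 2*2.428e+10*7508.0308/3.0e+08
fd = 1.2152999e+06 Hz

1.2153e+06 Hz


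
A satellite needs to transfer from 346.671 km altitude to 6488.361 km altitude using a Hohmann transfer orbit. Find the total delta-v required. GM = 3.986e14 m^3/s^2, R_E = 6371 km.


r1 = 6717.6710 km = 6.717671e+06 m
r2 = 12859.3610 km = 1.2859361e+07 m
dv1 = sqrt(mu/r1)*(sqrt(2*r2/(r1+r2)) - 1) = 1125.9912 m/s
dv2 = sqrt(mu/r2)*(1 - sqrt(2*r1/(r1+r2))) = 955.2650 m/s
total dv = |dv1| + |dv2| = 1125.9912 + 955.2650 = 2081.2562 m/s = 2.0813 km/s

2.0813 km/s


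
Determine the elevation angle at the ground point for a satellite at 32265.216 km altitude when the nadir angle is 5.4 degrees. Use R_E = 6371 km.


r = R_E + alt = 38636.2160 km
Law of sines in the satellite / Earth-center / ground-point triangle:
  sin(nadir)/R_E = sin(90 + el)/r  =>  cos(el) = (r/R_E)*sin(nadir)
cos(el) = (38636.2160 / 6371.0000) * sin(5.4 deg) = 0.5707093
el = arccos(0.5707093) = 55.2003 deg
(Earth-central angle = 90 - nadir - el = 29.3997 deg)

55.2003 degrees


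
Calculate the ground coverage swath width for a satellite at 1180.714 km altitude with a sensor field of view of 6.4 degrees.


FOV = 6.4 deg = 0.1117011 rad
swath = 2 * alt * tan(FOV/2) = 2 * 1180.714 * tan(0.05585054)
swath = 2 * 1180.714 * 0.05590868
swath = 132.0243 km

132.0243 km


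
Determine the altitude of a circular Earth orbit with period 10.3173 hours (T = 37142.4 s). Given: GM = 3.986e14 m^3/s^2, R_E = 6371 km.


T = 37142.4 s
r = (mu*T^2/(4*pi^2))^(1/3) = (3.986e14 * 37142.4^2 / (4*pi^2))^(1/3)
r = 2.4060565e+07 m = 24060.5654 km
alt = r - R_E = 24060.5654 - 6371 = 17689.5654 km

17689.5654 km


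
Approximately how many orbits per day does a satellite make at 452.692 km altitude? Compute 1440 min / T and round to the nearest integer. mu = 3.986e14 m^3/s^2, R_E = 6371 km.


r = 6.823692e+06 m
T = 2*pi*sqrt(r^3/mu) = 5609.7092 s = 93.4952 min
revs/day = 1440 / 93.4952 = 15.4019
Rounded: 15 revolutions per day

15 revolutions per day


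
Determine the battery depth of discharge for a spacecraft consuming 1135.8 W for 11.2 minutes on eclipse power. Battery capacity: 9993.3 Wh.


E_used = P * t / 60 = 1135.8 * 11.2 / 60 = 212.0160 Wh
DOD = E_used / E_total * 100 = 212.0160 / 9993.3 * 100
DOD = 2.1216 %

2.1216 %


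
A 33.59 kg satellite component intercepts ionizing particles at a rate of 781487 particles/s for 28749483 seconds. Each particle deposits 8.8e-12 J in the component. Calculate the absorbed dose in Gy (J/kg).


Total energy deposited = rate * time * E_per
  = 781487 * 28749483 * 8.8e-12 = 197.7127 J
Dose = E_total / mass = 197.7127 / 33.59
Dose = 5.8861 Gy

5.8861 Gy


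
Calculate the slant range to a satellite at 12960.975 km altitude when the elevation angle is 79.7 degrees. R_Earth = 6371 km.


h = 12960.975 km, el = 79.7 deg
d = -R_E*sin(el) + sqrt((R_E*sin(el))^2 + 2*R_E*h + h^2)
d = -6371.0000*sin(1.3910) + sqrt((6371.0000*0.983885)^2 + 2*6371.0000*12960.975 + 12960.975^2)
d = 13030.0517 km

13030.0517 km


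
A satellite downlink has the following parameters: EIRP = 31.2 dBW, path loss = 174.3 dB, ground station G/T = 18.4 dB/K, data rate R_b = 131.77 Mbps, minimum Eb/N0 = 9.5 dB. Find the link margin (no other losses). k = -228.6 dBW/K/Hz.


C/N0 = EIRP - FSPL + G/T - k = 31.2 - 174.3 + 18.4 - (-228.6)
C/N0 = 103.9000 dB-Hz
R_b = 131.77 Mbps = 1.3177e+08 bps -> 10*log10(R_b) = 81.1982 dB-Hz
Eb/N0 = C/N0 - 10*log10(R_b) = 103.9000 - 81.1982 = 22.7018 dB
Margin = Eb/N0 - Eb/N0_req = 22.7018 - 9.5 = 13.2018 dB (link closes)

13.2018 dB


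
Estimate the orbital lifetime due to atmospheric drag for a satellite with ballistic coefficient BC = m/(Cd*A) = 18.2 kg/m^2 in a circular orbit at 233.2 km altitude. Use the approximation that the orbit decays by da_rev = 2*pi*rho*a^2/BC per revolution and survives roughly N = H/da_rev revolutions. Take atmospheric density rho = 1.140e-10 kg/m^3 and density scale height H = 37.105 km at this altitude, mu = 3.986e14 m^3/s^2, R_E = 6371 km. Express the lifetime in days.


a = R_E + alt = 6604.2000 km = 6.6042e+06 m
da_rev = 2*pi*rho*a^2/BC = 2*pi*1.140e-10*(6.6042e+06)^2/18.2 = 1716.539357 m per revolution
N = H/da_rev = 37105.0000 m / 1716.539357 m = 21.6162 revolutions
P = 2*pi*sqrt(a^3/mu) = 5341.2333 s
lifetime = N*P = 21.6162 * 5341.2333 = 115456.9862 s = 1.3363 days

1.3363 days


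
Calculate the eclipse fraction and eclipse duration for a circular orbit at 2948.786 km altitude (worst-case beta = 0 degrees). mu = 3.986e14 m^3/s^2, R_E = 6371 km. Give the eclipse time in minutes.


r = 9319.7860 km
T = 149.2344 min
Eclipse fraction = arcsin(R_E/r)/pi = arcsin(6371.0000/9319.7860)/pi
= arcsin(0.6835994)/pi = 0.2395864
Eclipse duration = 0.2395864 * 149.2344 = 35.7545 min

35.7545 minutes


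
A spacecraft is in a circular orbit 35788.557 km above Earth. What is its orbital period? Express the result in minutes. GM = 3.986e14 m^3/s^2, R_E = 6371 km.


r = 42159.5570 km = 4.2159557e+07 m
T = 2*pi*sqrt(r^3/mu) = 2*pi*sqrt(7.4935587e+22 / 3.986e14)
T = 86149.9995 s = 1435.8333 min

1435.8333 minutes


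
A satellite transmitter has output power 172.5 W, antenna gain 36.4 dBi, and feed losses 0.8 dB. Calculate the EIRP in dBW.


Pt = 172.5 W = 22.3679 dBW
EIRP = Pt_dBW + Gt - losses = 22.3679 + 36.4 - 0.8 = 57.9679 dBW

57.9679 dBW


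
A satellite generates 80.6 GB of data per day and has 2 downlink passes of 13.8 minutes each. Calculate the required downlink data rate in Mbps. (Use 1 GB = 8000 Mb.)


total contact time = 2 * 13.8 * 60 = 1656.0000 s
data = 80.6 GB = 644800.0000 Mb
rate = 644800.0000 / 1656.0000 = 389.3720 Mbps

389.3720 Mbps


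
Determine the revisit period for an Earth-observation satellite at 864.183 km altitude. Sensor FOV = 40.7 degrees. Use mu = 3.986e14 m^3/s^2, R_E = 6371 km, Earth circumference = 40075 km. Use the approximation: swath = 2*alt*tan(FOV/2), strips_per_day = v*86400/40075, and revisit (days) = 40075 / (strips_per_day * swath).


swath = 2*864.183*tan(0.3551745) = 641.0572 km
v = sqrt(mu/r) = 7422.3920 m/s = 7.4224 km/s
strips/day = v*86400/40075 = 7.4224*86400/40075 = 16.0024
coverage/day = strips * swath = 16.0024 * 641.0572 = 10258.4299 km
revisit = 40075 / 10258.4299 = 3.9065 days

3.9065 days


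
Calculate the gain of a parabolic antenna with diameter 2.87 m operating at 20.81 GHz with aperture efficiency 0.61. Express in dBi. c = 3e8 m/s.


lambda = c/f = 3e8 / 2.081e+10 = 0.01441615 m
G = eta*(pi*D/lambda)^2 = 0.61*(pi*2.87/0.01441615)^2
G = 238613.5076 (linear)
G = 10*log10(238613.5076) = 53.7770 dBi

53.7770 dBi


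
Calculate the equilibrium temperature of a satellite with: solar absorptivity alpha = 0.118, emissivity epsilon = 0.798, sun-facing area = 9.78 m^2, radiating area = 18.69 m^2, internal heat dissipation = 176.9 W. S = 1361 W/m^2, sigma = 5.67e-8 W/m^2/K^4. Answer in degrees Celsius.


Numerator = alpha*S*A_sun + Q_int = 0.118*1361*9.78 + 176.9 = 1747.5484 W
Denominator = eps*sigma*A_rad = 0.798*5.67e-8*18.69 = 8.4565895e-07 W/K^4
T^4 = 2.0664932e+09 K^4
T = 213.2105 K = -59.9395 C

-59.9395 degrees Celsius


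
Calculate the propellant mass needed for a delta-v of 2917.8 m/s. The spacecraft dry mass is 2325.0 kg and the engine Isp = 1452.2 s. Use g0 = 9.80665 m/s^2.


ve = Isp * g0 = 1452.2 * 9.80665 = 14241.217130 m/s
mass ratio = exp(dv/ve) = exp(2917.8/14241.217130) = 1.22738289
m_prop = m_dry * (mr - 1) = 2325.0 * (1.22738289 - 1)
m_prop = 528.6652 kg

528.6652 kg


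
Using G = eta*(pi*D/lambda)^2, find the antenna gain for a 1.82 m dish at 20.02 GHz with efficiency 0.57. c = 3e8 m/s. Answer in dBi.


lambda = c/f = 3e8 / 2.002e+10 = 0.01498501 m
G = eta*(pi*D/lambda)^2 = 0.57*(pi*1.82/0.01498501)^2
G = 82985.6526 (linear)
G = 10*log10(82985.6526) = 49.1900 dBi

49.1900 dBi


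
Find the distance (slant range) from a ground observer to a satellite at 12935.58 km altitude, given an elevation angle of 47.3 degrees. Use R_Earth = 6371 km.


h = 12935.58 km, el = 47.3 deg
d = -R_E*sin(el) + sqrt((R_E*sin(el))^2 + 2*R_E*h + h^2)
d = -6371.0000*sin(0.8255407) + sqrt((6371.0000*0.7349146)^2 + 2*6371.0000*12935.58 + 12935.58^2)
d = 14134.7886 km

14134.7886 km


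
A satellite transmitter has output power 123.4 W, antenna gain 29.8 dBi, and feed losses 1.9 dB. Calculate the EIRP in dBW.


Pt = 123.4 W = 20.9132 dBW
EIRP = Pt_dBW + Gt - losses = 20.9132 + 29.8 - 1.9 = 48.8132 dBW

48.8132 dBW


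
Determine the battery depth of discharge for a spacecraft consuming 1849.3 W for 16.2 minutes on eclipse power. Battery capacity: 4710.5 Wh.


E_used = P * t / 60 = 1849.3 * 16.2 / 60 = 499.3110 Wh
DOD = E_used / E_total * 100 = 499.3110 / 4710.5 * 100
DOD = 10.6000 %

10.6000 %


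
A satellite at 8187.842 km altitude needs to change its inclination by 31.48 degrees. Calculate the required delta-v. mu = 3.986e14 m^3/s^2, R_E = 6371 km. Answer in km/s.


r = 14558.8420 km = 1.4558842e+07 m
V = sqrt(mu/r) = 5232.4517 m/s
di = 31.48 deg = 0.5494296 rad
dV = 2*V*sin(di/2) = 2*5232.4517*sin(0.2747148)
dV = 2838.8402 m/s = 2.8388 km/s

2.8388 km/s


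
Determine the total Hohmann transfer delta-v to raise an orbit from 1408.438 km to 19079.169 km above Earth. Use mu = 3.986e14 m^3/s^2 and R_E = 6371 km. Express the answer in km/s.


r1 = 7779.4380 km = 7.779438e+06 m
r2 = 25450.1690 km = 2.5450169e+07 m
dv1 = sqrt(mu/r1)*(sqrt(2*r2/(r1+r2)) - 1) = 1701.1075 m/s
dv2 = sqrt(mu/r2)*(1 - sqrt(2*r1/(r1+r2))) = 1249.5145 m/s
total dv = |dv1| + |dv2| = 1701.1075 + 1249.5145 = 2950.6220 m/s = 2.9506 km/s

2.9506 km/s


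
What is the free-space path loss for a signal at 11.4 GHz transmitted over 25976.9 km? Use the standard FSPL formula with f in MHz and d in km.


f = 11.4 GHz = 11400.0000 MHz
d = 25976.9 km
FSPL = 32.44 + 20*log10(11400.0000) + 20*log10(25976.9)
FSPL = 32.44 + 81.1381 + 88.2917
FSPL = 201.8698 dB

201.8698 dB


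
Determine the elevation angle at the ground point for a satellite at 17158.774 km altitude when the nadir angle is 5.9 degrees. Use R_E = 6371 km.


r = R_E + alt = 23529.7740 km
Law of sines in the satellite / Earth-center / ground-point triangle:
  sin(nadir)/R_E = sin(90 + el)/r  =>  cos(el) = (r/R_E)*sin(nadir)
cos(el) = (23529.7740 / 6371.0000) * sin(5.9 deg) = 0.3796398
el = arccos(0.3796398) = 67.6886 deg
(Earth-central angle = 90 - nadir - el = 16.4114 deg)

67.6886 degrees


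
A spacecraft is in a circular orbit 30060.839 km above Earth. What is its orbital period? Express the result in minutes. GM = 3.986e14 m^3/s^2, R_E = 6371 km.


r = 36431.8390 km = 3.6431839e+07 m
T = 2*pi*sqrt(r^3/mu) = 2*pi*sqrt(4.8355211e+22 / 3.986e14)
T = 69204.2653 s = 1153.4044 min

1153.4044 minutes


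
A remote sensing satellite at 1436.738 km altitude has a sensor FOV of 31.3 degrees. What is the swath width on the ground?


FOV = 31.3 deg = 0.5462881 rad
swath = 2 * alt * tan(FOV/2) = 2 * 1436.738 * tan(0.273144)
swath = 2 * 1436.738 * 0.2801459
swath = 804.9926 km

804.9926 km


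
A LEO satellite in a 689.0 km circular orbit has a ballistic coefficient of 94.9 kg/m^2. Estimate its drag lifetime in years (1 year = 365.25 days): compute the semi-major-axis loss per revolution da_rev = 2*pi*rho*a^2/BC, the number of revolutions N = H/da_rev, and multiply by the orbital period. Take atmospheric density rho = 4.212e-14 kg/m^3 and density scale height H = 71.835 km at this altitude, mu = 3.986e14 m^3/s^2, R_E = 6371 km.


a = R_E + alt = 7060.0000 km = 7.06e+06 m
da_rev = 2*pi*rho*a^2/BC = 2*pi*4.212e-14*(7.06e+06)^2/94.9 = 0.138998918 m per revolution
N = H/da_rev = 71835.0000 m / 0.138998918 m = 516802.5829 revolutions
P = 2*pi*sqrt(a^3/mu) = 5903.6183 s
lifetime = N*P = 516802.5829 * 5903.6183 = 3.0510052e+09 s = 35312.5602 days
years = 35312.5602 / 365.25 = 96.6805 years

96.6805 years


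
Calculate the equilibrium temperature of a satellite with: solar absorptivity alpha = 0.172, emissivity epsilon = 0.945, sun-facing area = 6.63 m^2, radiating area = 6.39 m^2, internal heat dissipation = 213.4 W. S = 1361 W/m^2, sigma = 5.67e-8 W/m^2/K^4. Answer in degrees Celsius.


Numerator = alpha*S*A_sun + Q_int = 0.172*1361*6.63 + 213.4 = 1765.4300 W
Denominator = eps*sigma*A_rad = 0.945*5.67e-8*6.39 = 3.4238578e-07 W/K^4
T^4 = 5.1562595e+09 K^4
T = 267.9685 K = -5.1815 C

-5.1815 degrees Celsius


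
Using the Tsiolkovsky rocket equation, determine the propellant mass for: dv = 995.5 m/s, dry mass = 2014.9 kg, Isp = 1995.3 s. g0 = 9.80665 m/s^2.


ve = Isp * g0 = 1995.3 * 9.80665 = 19567.208745 m/s
mass ratio = exp(dv/ve) = exp(995.5/19567.208745) = 1.05219234
m_prop = m_dry * (mr - 1) = 2014.9 * (1.05219234 - 1)
m_prop = 105.1624 kg

105.1624 kg


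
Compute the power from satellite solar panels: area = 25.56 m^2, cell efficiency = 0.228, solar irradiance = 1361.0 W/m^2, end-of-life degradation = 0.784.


P = area * eta * S * degradation
P = 25.56 * 0.228 * 1361.0 * 0.784
P = 6218.2744 W

6218.2744 W


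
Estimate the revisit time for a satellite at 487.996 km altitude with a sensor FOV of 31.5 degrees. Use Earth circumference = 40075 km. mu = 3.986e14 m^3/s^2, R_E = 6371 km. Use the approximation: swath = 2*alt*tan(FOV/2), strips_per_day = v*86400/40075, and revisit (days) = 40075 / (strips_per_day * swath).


swath = 2*487.996*tan(0.2748894) = 275.2582 km
v = sqrt(mu/r) = 7623.2186 m/s = 7.6232 km/s
strips/day = v*86400/40075 = 7.6232*86400/40075 = 16.4353
coverage/day = strips * swath = 16.4353 * 275.2582 = 4523.9612 km
revisit = 40075 / 4523.9612 = 8.8584 days

8.8584 days


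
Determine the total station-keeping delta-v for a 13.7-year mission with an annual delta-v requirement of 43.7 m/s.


dV = rate * years = 43.7 * 13.7
dV = 598.6900 m/s

598.6900 m/s


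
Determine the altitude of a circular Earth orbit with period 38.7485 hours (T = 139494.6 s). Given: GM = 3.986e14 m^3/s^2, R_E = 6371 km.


T = 139494.6 s
r = (mu*T^2/(4*pi^2))^(1/3) = (3.986e14 * 139494.6^2 / (4*pi^2))^(1/3)
r = 5.8134077e+07 m = 58134.0772 km
alt = r - R_E = 58134.0772 - 6371 = 51763.0772 km

51763.0772 km


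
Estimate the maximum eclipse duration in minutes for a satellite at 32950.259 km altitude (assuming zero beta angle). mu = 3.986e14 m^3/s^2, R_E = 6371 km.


r = 39321.2590 km
T = 1293.3054 min
Eclipse fraction = arcsin(R_E/r)/pi = arcsin(6371.0000/39321.2590)/pi
= arcsin(0.1620243)/pi = 0.0518023
Eclipse duration = 0.0518023 * 1293.3054 = 66.9962 min

66.9962 minutes


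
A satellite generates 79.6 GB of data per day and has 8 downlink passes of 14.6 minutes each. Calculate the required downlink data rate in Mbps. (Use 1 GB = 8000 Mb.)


total contact time = 8 * 14.6 * 60 = 7008.0000 s
data = 79.6 GB = 636800.0000 Mb
rate = 636800.0000 / 7008.0000 = 90.8676 Mbps

90.8676 Mbps


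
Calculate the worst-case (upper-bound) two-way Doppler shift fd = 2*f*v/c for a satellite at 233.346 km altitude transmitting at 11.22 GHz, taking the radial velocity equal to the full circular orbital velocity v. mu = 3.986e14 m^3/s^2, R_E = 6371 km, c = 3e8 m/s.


r = 6.604346e+06 m
v = sqrt(mu/r) = 7768.7964 m/s (worst-case radial velocity)
f = 11.22 GHz = 1.122e+10 Hz
fd = 2*f*v/c = 2*1.122e+10*7768.7964/3.0e+08
fd = 581105.9686 Hz

581105.9686 Hz


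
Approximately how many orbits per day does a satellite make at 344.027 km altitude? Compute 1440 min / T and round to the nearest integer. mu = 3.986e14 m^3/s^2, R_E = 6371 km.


r = 6.715027e+06 m
T = 2*pi*sqrt(r^3/mu) = 5476.2450 s = 91.2707 min
revs/day = 1440 / 91.2707 = 15.7772
Rounded: 16 revolutions per day

16 revolutions per day


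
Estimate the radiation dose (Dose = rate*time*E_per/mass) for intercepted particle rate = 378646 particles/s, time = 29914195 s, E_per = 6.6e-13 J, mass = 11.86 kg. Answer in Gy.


Total energy deposited = rate * time * E_per
  = 378646 * 29914195 * 6.6e-13 = 7.4757 J
Dose = E_total / mass = 7.4757 / 11.86
Dose = 0.6303328 Gy

0.6303 Gy


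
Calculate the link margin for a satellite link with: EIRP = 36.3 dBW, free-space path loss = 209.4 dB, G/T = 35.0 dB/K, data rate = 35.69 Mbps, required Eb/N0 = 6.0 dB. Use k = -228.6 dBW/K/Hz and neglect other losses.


C/N0 = EIRP - FSPL + G/T - k = 36.3 - 209.4 + 35.0 - (-228.6)
C/N0 = 90.5000 dB-Hz
R_b = 35.69 Mbps = 3.569e+07 bps -> 10*log10(R_b) = 75.5255 dB-Hz
Eb/N0 = C/N0 - 10*log10(R_b) = 90.5000 - 75.5255 = 14.9745 dB
Margin = Eb/N0 - Eb/N0_req = 14.9745 - 6.0 = 8.9745 dB (link closes)

8.9745 dB


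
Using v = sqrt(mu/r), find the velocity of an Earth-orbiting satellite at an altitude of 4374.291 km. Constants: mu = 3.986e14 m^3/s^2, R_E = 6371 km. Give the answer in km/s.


r = R_E + alt = 6371.0 + 4374.291 = 10745.2910 km = 1.0745291e+07 m
v = sqrt(mu/r) = sqrt(3.986e14 / 1.0745291e+07) = 6090.5927 m/s = 6.0906 km/s

6.0906 km/s


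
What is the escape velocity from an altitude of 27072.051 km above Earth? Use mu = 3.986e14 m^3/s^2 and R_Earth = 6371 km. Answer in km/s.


r = 6371.0 + 27072.051 = 33443.0510 km = 3.3443051e+07 m
v_esc = sqrt(2*mu/r) = sqrt(2*3.986e14 / 3.3443051e+07)
v_esc = 4882.3701 m/s = 4.8824 km/s

4.8824 km/s


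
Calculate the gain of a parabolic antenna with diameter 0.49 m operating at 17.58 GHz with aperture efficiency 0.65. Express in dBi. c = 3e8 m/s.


lambda = c/f = 3e8 / 1.758e+10 = 0.01706485 m
G = eta*(pi*D/lambda)^2 = 0.65*(pi*0.49/0.01706485)^2
G = 5289.3279 (linear)
G = 10*log10(5289.3279) = 37.2340 dBi

37.2340 dBi


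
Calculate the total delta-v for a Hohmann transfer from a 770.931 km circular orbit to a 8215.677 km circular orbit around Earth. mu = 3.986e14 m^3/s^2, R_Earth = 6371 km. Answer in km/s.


r1 = 7141.9310 km = 7.141931e+06 m
r2 = 14586.6770 km = 1.4586677e+07 m
dv1 = sqrt(mu/r1)*(sqrt(2*r2/(r1+r2)) - 1) = 1185.7228 m/s
dv2 = sqrt(mu/r2)*(1 - sqrt(2*r1/(r1+r2))) = 989.1019 m/s
total dv = |dv1| + |dv2| = 1185.7228 + 989.1019 = 2174.8247 m/s = 2.1748 km/s

2.1748 km/s


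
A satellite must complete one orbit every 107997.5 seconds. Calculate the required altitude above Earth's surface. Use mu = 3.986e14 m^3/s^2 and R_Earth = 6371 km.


T = 107997.5 s
r = (mu*T^2/(4*pi^2))^(1/3) = (3.986e14 * 107997.5^2 / (4*pi^2))^(1/3)
r = 4.9015675e+07 m = 49015.6750 km
alt = r - R_E = 49015.6750 - 6371 = 42644.6750 km

42644.6750 km


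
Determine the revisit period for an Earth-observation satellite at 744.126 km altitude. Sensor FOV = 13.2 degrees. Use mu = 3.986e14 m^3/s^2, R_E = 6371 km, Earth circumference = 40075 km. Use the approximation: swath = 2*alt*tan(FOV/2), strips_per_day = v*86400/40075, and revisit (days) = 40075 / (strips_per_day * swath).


swath = 2*744.126*tan(0.1151917) = 172.1966 km
v = sqrt(mu/r) = 7484.7509 m/s = 7.4848 km/s
strips/day = v*86400/40075 = 7.4848*86400/40075 = 16.1368
coverage/day = strips * swath = 16.1368 * 172.1966 = 2778.7035 km
revisit = 40075 / 2778.7035 = 14.4222 days

14.4222 days


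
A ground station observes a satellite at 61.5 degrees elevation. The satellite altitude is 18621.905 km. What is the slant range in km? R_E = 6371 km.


h = 18621.905 km, el = 61.5 deg
d = -R_E*sin(el) + sqrt((R_E*sin(el))^2 + 2*R_E*h + h^2)
d = -6371.0000*sin(1.0734) + sqrt((6371.0000*0.8788171)^2 + 2*6371.0000*18621.905 + 18621.905^2)
d = 19208.3904 km

19208.3904 km


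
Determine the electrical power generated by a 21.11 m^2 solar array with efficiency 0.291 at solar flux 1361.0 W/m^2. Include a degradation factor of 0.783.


P = area * eta * S * degradation
P = 21.11 * 0.291 * 1361.0 * 0.783
P = 6546.3785 W

6546.3785 W


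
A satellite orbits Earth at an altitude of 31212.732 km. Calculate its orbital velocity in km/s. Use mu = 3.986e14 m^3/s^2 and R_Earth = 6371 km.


r = R_E + alt = 6371.0 + 31212.732 = 37583.7320 km = 3.7583732e+07 m
v = sqrt(mu/r) = sqrt(3.986e14 / 3.7583732e+07) = 3256.6321 m/s = 3.2566 km/s

3.2566 km/s


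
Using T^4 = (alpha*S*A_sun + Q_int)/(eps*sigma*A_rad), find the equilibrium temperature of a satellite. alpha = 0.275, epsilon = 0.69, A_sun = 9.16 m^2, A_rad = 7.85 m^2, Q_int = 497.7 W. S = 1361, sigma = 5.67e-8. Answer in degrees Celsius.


Numerator = alpha*S*A_sun + Q_int = 0.275*1361*9.16 + 497.7 = 3926.0590 W
Denominator = eps*sigma*A_rad = 0.69*5.67e-8*7.85 = 3.0711555e-07 W/K^4
T^4 = 1.2783654e+10 K^4
T = 336.2511 K = 63.1011 C

63.1011 degrees Celsius
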